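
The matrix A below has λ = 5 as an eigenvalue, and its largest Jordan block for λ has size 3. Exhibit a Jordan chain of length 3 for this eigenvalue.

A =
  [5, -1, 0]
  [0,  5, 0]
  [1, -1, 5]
A Jordan chain for λ = 5 of length 3:
v_1 = (0, 0, -1)ᵀ
v_2 = (-1, 0, -1)ᵀ
v_3 = (0, 1, 0)ᵀ

Let N = A − (5)·I. We want v_3 with N^3 v_3 = 0 but N^2 v_3 ≠ 0; then v_{j-1} := N · v_j for j = 3, …, 2.

Pick v_3 = (0, 1, 0)ᵀ.
Then v_2 = N · v_3 = (-1, 0, -1)ᵀ.
Then v_1 = N · v_2 = (0, 0, -1)ᵀ.

Sanity check: (A − (5)·I) v_1 = (0, 0, 0)ᵀ = 0. ✓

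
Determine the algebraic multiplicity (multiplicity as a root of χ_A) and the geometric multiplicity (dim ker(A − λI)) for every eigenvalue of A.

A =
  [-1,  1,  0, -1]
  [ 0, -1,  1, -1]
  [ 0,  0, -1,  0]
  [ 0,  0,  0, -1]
λ = -1: alg = 4, geom = 2

Step 1 — factor the characteristic polynomial to read off the algebraic multiplicities:
  χ_A(x) = (x + 1)^4

Step 2 — compute geometric multiplicities via the rank-nullity identity g(λ) = n − rank(A − λI):
  rank(A − (-1)·I) = 2, so dim ker(A − (-1)·I) = n − 2 = 2

Summary:
  λ = -1: algebraic multiplicity = 4, geometric multiplicity = 2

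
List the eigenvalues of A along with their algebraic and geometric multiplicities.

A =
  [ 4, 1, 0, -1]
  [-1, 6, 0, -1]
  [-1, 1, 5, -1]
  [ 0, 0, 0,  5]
λ = 5: alg = 4, geom = 3

Step 1 — factor the characteristic polynomial to read off the algebraic multiplicities:
  χ_A(x) = (x - 5)^4

Step 2 — compute geometric multiplicities via the rank-nullity identity g(λ) = n − rank(A − λI):
  rank(A − (5)·I) = 1, so dim ker(A − (5)·I) = n − 1 = 3

Summary:
  λ = 5: algebraic multiplicity = 4, geometric multiplicity = 3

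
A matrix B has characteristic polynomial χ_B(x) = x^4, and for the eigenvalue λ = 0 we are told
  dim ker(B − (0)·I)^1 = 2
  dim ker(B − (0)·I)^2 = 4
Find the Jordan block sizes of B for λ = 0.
Block sizes for λ = 0: [2, 2]

From the dimensions of kernels of powers, the number of Jordan blocks of size at least j is d_j − d_{j−1} where d_j = dim ker(N^j) (with d_0 = 0). Computing the differences gives [2, 2].
The number of blocks of size exactly k is (#blocks of size ≥ k) − (#blocks of size ≥ k + 1), so the partition is: 2 block(s) of size 2.
In nonincreasing order the block sizes are [2, 2].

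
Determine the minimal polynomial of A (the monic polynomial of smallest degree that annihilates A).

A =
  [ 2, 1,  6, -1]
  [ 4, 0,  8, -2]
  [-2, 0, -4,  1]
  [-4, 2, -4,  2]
x^2

The characteristic polynomial is χ_A(x) = x^4, so the eigenvalues are known. The minimal polynomial is
  m_A(x) = Π_λ (x − λ)^{k_λ}
where k_λ is the size of the *largest* Jordan block for λ (equivalently, the smallest k with (A − λI)^k v = 0 for every generalised eigenvector v of λ).

  λ = 0: largest Jordan block has size 2, contributing (x − 0)^2

So m_A(x) = x^2 = x^2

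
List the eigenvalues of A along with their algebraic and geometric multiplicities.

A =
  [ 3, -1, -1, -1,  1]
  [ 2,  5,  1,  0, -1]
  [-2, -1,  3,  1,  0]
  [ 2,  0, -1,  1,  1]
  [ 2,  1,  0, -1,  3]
λ = 3: alg = 5, geom = 3

Step 1 — factor the characteristic polynomial to read off the algebraic multiplicities:
  χ_A(x) = (x - 3)^5

Step 2 — compute geometric multiplicities via the rank-nullity identity g(λ) = n − rank(A − λI):
  rank(A − (3)·I) = 2, so dim ker(A − (3)·I) = n − 2 = 3

Summary:
  λ = 3: algebraic multiplicity = 5, geometric multiplicity = 3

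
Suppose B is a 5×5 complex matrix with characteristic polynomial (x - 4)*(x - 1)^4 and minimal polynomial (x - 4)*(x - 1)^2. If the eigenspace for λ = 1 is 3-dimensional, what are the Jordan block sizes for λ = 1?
Block sizes for λ = 1: [2, 1, 1]

Step 1 — from the characteristic polynomial, algebraic multiplicity of λ = 1 is 4. From dim ker(B − (1)·I) = 3, there are exactly 3 Jordan blocks for λ = 1.
Step 2 — from the minimal polynomial, the factor (x − 1)^2 tells us the largest block for λ = 1 has size 2.
Step 3 — with total size 4, 3 blocks, and largest block 2, the block sizes (in nonincreasing order) are [2, 1, 1].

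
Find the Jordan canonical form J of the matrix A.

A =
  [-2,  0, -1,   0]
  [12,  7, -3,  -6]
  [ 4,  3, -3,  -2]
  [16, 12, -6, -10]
J_3(-2) ⊕ J_1(-2)

The characteristic polynomial is
  det(x·I − A) = x^4 + 8*x^3 + 24*x^2 + 32*x + 16 = (x + 2)^4

Eigenvalues and multiplicities (the geometric multiplicity of λ is n − rank(A − λI), which equals the number of Jordan blocks for λ):
  λ = -2: algebraic multiplicity = 4, geometric multiplicity = 2

Determining the block sizes for each eigenvalue:
  λ = -2: with am = 4 and gm = 2, the partition is not yet determined (e.g. several partitions of 4 into 2 parts exist). Let N = A − (-2)·I. Computing rank(N^1) = 2, rank(N^2) = 1, rank(N^3) = 0; the number of blocks of size ≥ j is rank(N^{j−1}) − rank(N^j), giving [2, 1, 1]. So we have 1 block(s) of size 3, 1 block(s) of size 1 → block sizes [3, 1]

Assembling the blocks gives a Jordan form
J =
  [-2,  1,  0,  0]
  [ 0, -2,  1,  0]
  [ 0,  0, -2,  0]
  [ 0,  0,  0, -2]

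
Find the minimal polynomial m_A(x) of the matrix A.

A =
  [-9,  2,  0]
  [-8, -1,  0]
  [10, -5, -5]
x^2 + 10*x + 25

The characteristic polynomial is χ_A(x) = (x + 5)^3, so the eigenvalues are known. The minimal polynomial is
  m_A(x) = Π_λ (x − λ)^{k_λ}
where k_λ is the size of the *largest* Jordan block for λ (equivalently, the smallest k with (A − λI)^k v = 0 for every generalised eigenvector v of λ).

  λ = -5: largest Jordan block has size 2, contributing (x + 5)^2

So m_A(x) = (x + 5)^2 = x^2 + 10*x + 25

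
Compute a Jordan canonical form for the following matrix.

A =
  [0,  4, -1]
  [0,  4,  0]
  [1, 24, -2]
J_2(-1) ⊕ J_1(4)

The characteristic polynomial is
  det(x·I − A) = x^3 - 2*x^2 - 7*x - 4 = (x - 4)*(x + 1)^2

Eigenvalues and multiplicities (the geometric multiplicity of λ is n − rank(A − λI), which equals the number of Jordan blocks for λ):
  λ = -1: algebraic multiplicity = 2, geometric multiplicity = 1
  λ = 4: algebraic multiplicity = 1, geometric multiplicity = 1

Determining the block sizes for each eigenvalue:
  λ = -1: one block (gm = 1), so the single block has size am = 2 → block sizes [2]
  λ = 4: one block (gm = 1), so the single block has size am = 1 → block sizes [1]

Assembling the blocks gives a Jordan form
J =
  [-1,  1, 0]
  [ 0, -1, 0]
  [ 0,  0, 4]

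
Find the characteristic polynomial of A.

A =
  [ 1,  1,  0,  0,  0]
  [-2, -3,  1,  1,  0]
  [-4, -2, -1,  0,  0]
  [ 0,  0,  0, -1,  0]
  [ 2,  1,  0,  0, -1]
x^5 + 5*x^4 + 10*x^3 + 10*x^2 + 5*x + 1

Expanding det(x·I − A) (e.g. by cofactor expansion or by noting that A is similar to its Jordan form J, which has the same characteristic polynomial as A) gives
  χ_A(x) = x^5 + 5*x^4 + 10*x^3 + 10*x^2 + 5*x + 1
which factors as (x + 1)^5. The eigenvalues (with algebraic multiplicities) are λ = -1 with multiplicity 5.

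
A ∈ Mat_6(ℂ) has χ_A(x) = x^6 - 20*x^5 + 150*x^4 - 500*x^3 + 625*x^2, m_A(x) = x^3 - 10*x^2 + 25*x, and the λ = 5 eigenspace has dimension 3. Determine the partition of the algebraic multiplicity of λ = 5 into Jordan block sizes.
Block sizes for λ = 5: [2, 1, 1]

Step 1 — from the characteristic polynomial, algebraic multiplicity of λ = 5 is 4. From dim ker(A − (5)·I) = 3, there are exactly 3 Jordan blocks for λ = 5.
Step 2 — from the minimal polynomial, the factor (x − 5)^2 tells us the largest block for λ = 5 has size 2.
Step 3 — with total size 4, 3 blocks, and largest block 2, the block sizes (in nonincreasing order) are [2, 1, 1].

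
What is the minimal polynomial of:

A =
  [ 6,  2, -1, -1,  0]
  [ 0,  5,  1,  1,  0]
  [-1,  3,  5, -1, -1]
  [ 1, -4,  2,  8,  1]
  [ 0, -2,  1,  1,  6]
x^3 - 18*x^2 + 108*x - 216

The characteristic polynomial is χ_A(x) = (x - 6)^5, so the eigenvalues are known. The minimal polynomial is
  m_A(x) = Π_λ (x − λ)^{k_λ}
where k_λ is the size of the *largest* Jordan block for λ (equivalently, the smallest k with (A − λI)^k v = 0 for every generalised eigenvector v of λ).

  λ = 6: largest Jordan block has size 3, contributing (x − 6)^3

So m_A(x) = (x - 6)^3 = x^3 - 18*x^2 + 108*x - 216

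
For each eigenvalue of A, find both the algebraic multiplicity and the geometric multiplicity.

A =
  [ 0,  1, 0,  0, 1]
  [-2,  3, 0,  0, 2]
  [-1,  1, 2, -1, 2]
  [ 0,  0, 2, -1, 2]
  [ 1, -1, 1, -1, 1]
λ = 1: alg = 5, geom = 3

Step 1 — factor the characteristic polynomial to read off the algebraic multiplicities:
  χ_A(x) = (x - 1)^5

Step 2 — compute geometric multiplicities via the rank-nullity identity g(λ) = n − rank(A − λI):
  rank(A − (1)·I) = 2, so dim ker(A − (1)·I) = n − 2 = 3

Summary:
  λ = 1: algebraic multiplicity = 5, geometric multiplicity = 3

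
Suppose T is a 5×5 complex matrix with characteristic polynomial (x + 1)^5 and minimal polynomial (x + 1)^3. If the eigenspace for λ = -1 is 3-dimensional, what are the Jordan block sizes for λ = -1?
Block sizes for λ = -1: [3, 1, 1]

Step 1 — from the characteristic polynomial, algebraic multiplicity of λ = -1 is 5. From dim ker(T − (-1)·I) = 3, there are exactly 3 Jordan blocks for λ = -1.
Step 2 — from the minimal polynomial, the factor (x + 1)^3 tells us the largest block for λ = -1 has size 3.
Step 3 — with total size 5, 3 blocks, and largest block 3, the block sizes (in nonincreasing order) are [3, 1, 1].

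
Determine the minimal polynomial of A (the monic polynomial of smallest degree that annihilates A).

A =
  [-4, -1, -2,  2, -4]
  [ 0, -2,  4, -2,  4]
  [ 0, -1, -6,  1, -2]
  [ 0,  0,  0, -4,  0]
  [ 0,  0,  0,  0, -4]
x^2 + 8*x + 16

The characteristic polynomial is χ_A(x) = (x + 4)^5, so the eigenvalues are known. The minimal polynomial is
  m_A(x) = Π_λ (x − λ)^{k_λ}
where k_λ is the size of the *largest* Jordan block for λ (equivalently, the smallest k with (A − λI)^k v = 0 for every generalised eigenvector v of λ).

  λ = -4: largest Jordan block has size 2, contributing (x + 4)^2

So m_A(x) = (x + 4)^2 = x^2 + 8*x + 16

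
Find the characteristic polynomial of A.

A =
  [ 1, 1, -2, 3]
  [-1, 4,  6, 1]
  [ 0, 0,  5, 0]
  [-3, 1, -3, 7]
x^4 - 17*x^3 + 108*x^2 - 304*x + 320

Expanding det(x·I − A) (e.g. by cofactor expansion or by noting that A is similar to its Jordan form J, which has the same characteristic polynomial as A) gives
  χ_A(x) = x^4 - 17*x^3 + 108*x^2 - 304*x + 320
which factors as (x - 5)*(x - 4)^3. The eigenvalues (with algebraic multiplicities) are λ = 4 with multiplicity 3, λ = 5 with multiplicity 1.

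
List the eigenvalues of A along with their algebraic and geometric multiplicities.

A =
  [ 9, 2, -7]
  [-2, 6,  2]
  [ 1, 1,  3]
λ = 6: alg = 3, geom = 1

Step 1 — factor the characteristic polynomial to read off the algebraic multiplicities:
  χ_A(x) = (x - 6)^3

Step 2 — compute geometric multiplicities via the rank-nullity identity g(λ) = n − rank(A − λI):
  rank(A − (6)·I) = 2, so dim ker(A − (6)·I) = n − 2 = 1

Summary:
  λ = 6: algebraic multiplicity = 3, geometric multiplicity = 1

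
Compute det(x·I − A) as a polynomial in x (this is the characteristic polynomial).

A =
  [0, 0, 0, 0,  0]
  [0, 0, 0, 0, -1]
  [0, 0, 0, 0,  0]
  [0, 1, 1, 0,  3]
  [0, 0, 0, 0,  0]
x^5

Expanding det(x·I − A) (e.g. by cofactor expansion or by noting that A is similar to its Jordan form J, which has the same characteristic polynomial as A) gives
  χ_A(x) = x^5
which factors as x^5. The eigenvalues (with algebraic multiplicities) are λ = 0 with multiplicity 5.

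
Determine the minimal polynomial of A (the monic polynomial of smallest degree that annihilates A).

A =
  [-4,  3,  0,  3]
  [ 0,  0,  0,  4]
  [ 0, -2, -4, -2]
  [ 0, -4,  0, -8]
x^2 + 8*x + 16

The characteristic polynomial is χ_A(x) = (x + 4)^4, so the eigenvalues are known. The minimal polynomial is
  m_A(x) = Π_λ (x − λ)^{k_λ}
where k_λ is the size of the *largest* Jordan block for λ (equivalently, the smallest k with (A − λI)^k v = 0 for every generalised eigenvector v of λ).

  λ = -4: largest Jordan block has size 2, contributing (x + 4)^2

So m_A(x) = (x + 4)^2 = x^2 + 8*x + 16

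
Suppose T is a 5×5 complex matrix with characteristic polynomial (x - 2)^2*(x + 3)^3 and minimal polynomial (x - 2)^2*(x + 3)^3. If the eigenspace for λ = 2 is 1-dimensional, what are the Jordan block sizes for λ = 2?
Block sizes for λ = 2: [2]

Step 1 — from the characteristic polynomial, algebraic multiplicity of λ = 2 is 2. From dim ker(T − (2)·I) = 1, there are exactly 1 Jordan blocks for λ = 2.
Step 2 — from the minimal polynomial, the factor (x − 2)^2 tells us the largest block for λ = 2 has size 2.
Step 3 — with total size 2, 1 blocks, and largest block 2, the block sizes (in nonincreasing order) are [2].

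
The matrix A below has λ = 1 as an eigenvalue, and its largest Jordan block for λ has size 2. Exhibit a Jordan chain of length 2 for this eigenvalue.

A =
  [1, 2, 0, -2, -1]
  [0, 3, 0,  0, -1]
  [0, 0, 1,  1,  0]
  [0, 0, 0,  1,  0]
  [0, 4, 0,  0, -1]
A Jordan chain for λ = 1 of length 2:
v_1 = (2, 2, 0, 0, 4)ᵀ
v_2 = (0, 1, 0, 0, 0)ᵀ

Let N = A − (1)·I. We want v_2 with N^2 v_2 = 0 but N^1 v_2 ≠ 0; then v_{j-1} := N · v_j for j = 2, …, 2.

Pick v_2 = (0, 1, 0, 0, 0)ᵀ.
Then v_1 = N · v_2 = (2, 2, 0, 0, 4)ᵀ.

Sanity check: (A − (1)·I) v_1 = (0, 0, 0, 0, 0)ᵀ = 0. ✓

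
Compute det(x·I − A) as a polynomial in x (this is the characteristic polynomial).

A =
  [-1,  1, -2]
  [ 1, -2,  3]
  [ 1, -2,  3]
x^3

Expanding det(x·I − A) (e.g. by cofactor expansion or by noting that A is similar to its Jordan form J, which has the same characteristic polynomial as A) gives
  χ_A(x) = x^3
which factors as x^3. The eigenvalues (with algebraic multiplicities) are λ = 0 with multiplicity 3.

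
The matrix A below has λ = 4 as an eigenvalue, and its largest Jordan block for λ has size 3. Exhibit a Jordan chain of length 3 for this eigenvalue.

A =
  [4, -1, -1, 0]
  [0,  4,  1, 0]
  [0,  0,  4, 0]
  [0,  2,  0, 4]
A Jordan chain for λ = 4 of length 3:
v_1 = (-1, 0, 0, 2)ᵀ
v_2 = (-1, 1, 0, 0)ᵀ
v_3 = (0, 0, 1, 0)ᵀ

Let N = A − (4)·I. We want v_3 with N^3 v_3 = 0 but N^2 v_3 ≠ 0; then v_{j-1} := N · v_j for j = 3, …, 2.

Pick v_3 = (0, 0, 1, 0)ᵀ.
Then v_2 = N · v_3 = (-1, 1, 0, 0)ᵀ.
Then v_1 = N · v_2 = (-1, 0, 0, 2)ᵀ.

Sanity check: (A − (4)·I) v_1 = (0, 0, 0, 0)ᵀ = 0. ✓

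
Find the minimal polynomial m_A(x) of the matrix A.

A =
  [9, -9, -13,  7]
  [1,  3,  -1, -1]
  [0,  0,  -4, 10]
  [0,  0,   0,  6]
x^3 - 8*x^2 - 12*x + 144

The characteristic polynomial is χ_A(x) = (x - 6)^3*(x + 4), so the eigenvalues are known. The minimal polynomial is
  m_A(x) = Π_λ (x − λ)^{k_λ}
where k_λ is the size of the *largest* Jordan block for λ (equivalently, the smallest k with (A − λI)^k v = 0 for every generalised eigenvector v of λ).

  λ = -4: largest Jordan block has size 1, contributing (x + 4)
  λ = 6: largest Jordan block has size 2, contributing (x − 6)^2

So m_A(x) = (x - 6)^2*(x + 4) = x^3 - 8*x^2 - 12*x + 144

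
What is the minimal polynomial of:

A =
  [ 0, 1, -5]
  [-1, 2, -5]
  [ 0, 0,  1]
x^2 - 2*x + 1

The characteristic polynomial is χ_A(x) = (x - 1)^3, so the eigenvalues are known. The minimal polynomial is
  m_A(x) = Π_λ (x − λ)^{k_λ}
where k_λ is the size of the *largest* Jordan block for λ (equivalently, the smallest k with (A − λI)^k v = 0 for every generalised eigenvector v of λ).

  λ = 1: largest Jordan block has size 2, contributing (x − 1)^2

So m_A(x) = (x - 1)^2 = x^2 - 2*x + 1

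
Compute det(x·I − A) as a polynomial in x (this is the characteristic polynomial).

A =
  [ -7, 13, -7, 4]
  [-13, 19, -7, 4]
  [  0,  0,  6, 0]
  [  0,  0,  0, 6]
x^4 - 24*x^3 + 216*x^2 - 864*x + 1296

Expanding det(x·I − A) (e.g. by cofactor expansion or by noting that A is similar to its Jordan form J, which has the same characteristic polynomial as A) gives
  χ_A(x) = x^4 - 24*x^3 + 216*x^2 - 864*x + 1296
which factors as (x - 6)^4. The eigenvalues (with algebraic multiplicities) are λ = 6 with multiplicity 4.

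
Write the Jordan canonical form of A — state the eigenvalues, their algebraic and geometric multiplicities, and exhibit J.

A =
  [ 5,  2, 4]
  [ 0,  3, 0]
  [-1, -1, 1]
J_2(3) ⊕ J_1(3)

The characteristic polynomial is
  det(x·I − A) = x^3 - 9*x^2 + 27*x - 27 = (x - 3)^3

Eigenvalues and multiplicities (the geometric multiplicity of λ is n − rank(A − λI), which equals the number of Jordan blocks for λ):
  λ = 3: algebraic multiplicity = 3, geometric multiplicity = 2

Determining the block sizes for each eigenvalue:
  λ = 3: 2 blocks summing to 3 forces exactly one block of size 2 and the rest size 1 → block sizes [2, 1]

Assembling the blocks gives a Jordan form
J =
  [3, 1, 0]
  [0, 3, 0]
  [0, 0, 3]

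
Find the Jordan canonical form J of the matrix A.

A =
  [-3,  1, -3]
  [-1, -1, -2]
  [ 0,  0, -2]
J_3(-2)

The characteristic polynomial is
  det(x·I − A) = x^3 + 6*x^2 + 12*x + 8 = (x + 2)^3

Eigenvalues and multiplicities (the geometric multiplicity of λ is n − rank(A − λI), which equals the number of Jordan blocks for λ):
  λ = -2: algebraic multiplicity = 3, geometric multiplicity = 1

Determining the block sizes for each eigenvalue:
  λ = -2: one block (gm = 1), so the single block has size am = 3 → block sizes [3]

Assembling the blocks gives a Jordan form
J =
  [-2,  1,  0]
  [ 0, -2,  1]
  [ 0,  0, -2]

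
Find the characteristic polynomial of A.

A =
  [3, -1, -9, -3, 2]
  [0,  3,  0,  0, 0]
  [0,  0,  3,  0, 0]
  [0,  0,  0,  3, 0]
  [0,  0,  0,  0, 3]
x^5 - 15*x^4 + 90*x^3 - 270*x^2 + 405*x - 243

Expanding det(x·I − A) (e.g. by cofactor expansion or by noting that A is similar to its Jordan form J, which has the same characteristic polynomial as A) gives
  χ_A(x) = x^5 - 15*x^4 + 90*x^3 - 270*x^2 + 405*x - 243
which factors as (x - 3)^5. The eigenvalues (with algebraic multiplicities) are λ = 3 with multiplicity 5.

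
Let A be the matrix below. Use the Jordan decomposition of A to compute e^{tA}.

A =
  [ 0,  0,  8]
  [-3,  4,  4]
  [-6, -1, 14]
e^{tA} =
  [-6*t^2*exp(6*t) - 6*t*exp(6*t) + exp(6*t), -4*t^2*exp(6*t), 8*t^2*exp(6*t) + 8*t*exp(6*t)]
  [-3*t*exp(6*t), -2*t*exp(6*t) + exp(6*t), 4*t*exp(6*t)]
  [-9*t^2*exp(6*t)/2 - 6*t*exp(6*t), -3*t^2*exp(6*t) - t*exp(6*t), 6*t^2*exp(6*t) + 8*t*exp(6*t) + exp(6*t)]

Strategy: write A = P · J · P⁻¹ where J is a Jordan canonical form, so e^{tA} = P · e^{tJ} · P⁻¹, and e^{tJ} can be computed block-by-block.

A has Jordan form
J =
  [6, 1, 0]
  [0, 6, 1]
  [0, 0, 6]
(up to reordering of blocks).

Per-block formulas:
  For a 3×3 Jordan block J_3(6): exp(t · J_3(6)) = e^(6t)·(I + t·N + (t^2/2)·N^2), where N is the 3×3 nilpotent shift.

After assembling e^{tJ} and conjugating by P, we get:

e^{tA} =
  [-6*t^2*exp(6*t) - 6*t*exp(6*t) + exp(6*t), -4*t^2*exp(6*t), 8*t^2*exp(6*t) + 8*t*exp(6*t)]
  [-3*t*exp(6*t), -2*t*exp(6*t) + exp(6*t), 4*t*exp(6*t)]
  [-9*t^2*exp(6*t)/2 - 6*t*exp(6*t), -3*t^2*exp(6*t) - t*exp(6*t), 6*t^2*exp(6*t) + 8*t*exp(6*t) + exp(6*t)]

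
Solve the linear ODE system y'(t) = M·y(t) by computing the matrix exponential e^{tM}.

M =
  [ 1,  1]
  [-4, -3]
e^{tM} =
  [2*t*exp(-t) + exp(-t), t*exp(-t)]
  [-4*t*exp(-t), -2*t*exp(-t) + exp(-t)]

Strategy: write M = P · J · P⁻¹ where J is a Jordan canonical form, so e^{tM} = P · e^{tJ} · P⁻¹, and e^{tJ} can be computed block-by-block.

M has Jordan form
J =
  [-1,  1]
  [ 0, -1]
(up to reordering of blocks).

Per-block formulas:
  For a 2×2 Jordan block J_2(-1): exp(t · J_2(-1)) = e^(-1t)·(I + t·N), where N is the 2×2 nilpotent shift.

After assembling e^{tJ} and conjugating by P, we get:

e^{tM} =
  [2*t*exp(-t) + exp(-t), t*exp(-t)]
  [-4*t*exp(-t), -2*t*exp(-t) + exp(-t)]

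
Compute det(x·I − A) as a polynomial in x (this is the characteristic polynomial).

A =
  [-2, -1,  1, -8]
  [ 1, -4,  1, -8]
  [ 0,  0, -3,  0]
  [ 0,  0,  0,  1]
x^4 + 8*x^3 + 18*x^2 - 27

Expanding det(x·I − A) (e.g. by cofactor expansion or by noting that A is similar to its Jordan form J, which has the same characteristic polynomial as A) gives
  χ_A(x) = x^4 + 8*x^3 + 18*x^2 - 27
which factors as (x - 1)*(x + 3)^3. The eigenvalues (with algebraic multiplicities) are λ = -3 with multiplicity 3, λ = 1 with multiplicity 1.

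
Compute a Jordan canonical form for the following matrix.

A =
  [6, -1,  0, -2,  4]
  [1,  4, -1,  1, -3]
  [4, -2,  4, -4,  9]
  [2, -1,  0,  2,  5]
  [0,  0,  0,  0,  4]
J_3(4) ⊕ J_2(4)

The characteristic polynomial is
  det(x·I − A) = x^5 - 20*x^4 + 160*x^3 - 640*x^2 + 1280*x - 1024 = (x - 4)^5

Eigenvalues and multiplicities (the geometric multiplicity of λ is n − rank(A − λI), which equals the number of Jordan blocks for λ):
  λ = 4: algebraic multiplicity = 5, geometric multiplicity = 2

Determining the block sizes for each eigenvalue:
  λ = 4: with am = 5 and gm = 2, the partition is not yet determined (e.g. several partitions of 5 into 2 parts exist). Let N = A − (4)·I. Computing rank(N^1) = 3, rank(N^2) = 1, rank(N^3) = 0; the number of blocks of size ≥ j is rank(N^{j−1}) − rank(N^j), giving [2, 2, 1]. So we have 1 block(s) of size 3, 1 block(s) of size 2 → block sizes [3, 2]

Assembling the blocks gives a Jordan form
J =
  [4, 1, 0, 0, 0]
  [0, 4, 1, 0, 0]
  [0, 0, 4, 0, 0]
  [0, 0, 0, 4, 1]
  [0, 0, 0, 0, 4]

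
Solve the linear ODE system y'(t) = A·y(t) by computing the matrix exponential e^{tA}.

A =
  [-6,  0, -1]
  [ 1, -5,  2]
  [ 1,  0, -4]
e^{tA} =
  [-t*exp(-5*t) + exp(-5*t), 0, -t*exp(-5*t)]
  [t^2*exp(-5*t)/2 + t*exp(-5*t), exp(-5*t), t^2*exp(-5*t)/2 + 2*t*exp(-5*t)]
  [t*exp(-5*t), 0, t*exp(-5*t) + exp(-5*t)]

Strategy: write A = P · J · P⁻¹ where J is a Jordan canonical form, so e^{tA} = P · e^{tJ} · P⁻¹, and e^{tJ} can be computed block-by-block.

A has Jordan form
J =
  [-5,  1,  0]
  [ 0, -5,  1]
  [ 0,  0, -5]
(up to reordering of blocks).

Per-block formulas:
  For a 3×3 Jordan block J_3(-5): exp(t · J_3(-5)) = e^(-5t)·(I + t·N + (t^2/2)·N^2), where N is the 3×3 nilpotent shift.

After assembling e^{tJ} and conjugating by P, we get:

e^{tA} =
  [-t*exp(-5*t) + exp(-5*t), 0, -t*exp(-5*t)]
  [t^2*exp(-5*t)/2 + t*exp(-5*t), exp(-5*t), t^2*exp(-5*t)/2 + 2*t*exp(-5*t)]
  [t*exp(-5*t), 0, t*exp(-5*t) + exp(-5*t)]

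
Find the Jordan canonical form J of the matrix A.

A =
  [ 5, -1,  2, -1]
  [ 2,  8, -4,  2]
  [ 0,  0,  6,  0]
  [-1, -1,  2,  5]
J_2(6) ⊕ J_1(6) ⊕ J_1(6)

The characteristic polynomial is
  det(x·I − A) = x^4 - 24*x^3 + 216*x^2 - 864*x + 1296 = (x - 6)^4

Eigenvalues and multiplicities (the geometric multiplicity of λ is n − rank(A − λI), which equals the number of Jordan blocks for λ):
  λ = 6: algebraic multiplicity = 4, geometric multiplicity = 3

Determining the block sizes for each eigenvalue:
  λ = 6: 3 blocks summing to 4 forces exactly one block of size 2 and the rest size 1 → block sizes [2, 1, 1]

Assembling the blocks gives a Jordan form
J =
  [6, 1, 0, 0]
  [0, 6, 0, 0]
  [0, 0, 6, 0]
  [0, 0, 0, 6]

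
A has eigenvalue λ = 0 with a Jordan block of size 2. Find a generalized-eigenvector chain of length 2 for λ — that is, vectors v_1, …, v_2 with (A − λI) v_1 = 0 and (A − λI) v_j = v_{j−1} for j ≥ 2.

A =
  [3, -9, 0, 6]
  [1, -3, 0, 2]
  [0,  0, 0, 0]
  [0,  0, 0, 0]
A Jordan chain for λ = 0 of length 2:
v_1 = (3, 1, 0, 0)ᵀ
v_2 = (1, 0, 0, 0)ᵀ

Let N = A − (0)·I. We want v_2 with N^2 v_2 = 0 but N^1 v_2 ≠ 0; then v_{j-1} := N · v_j for j = 2, …, 2.

Pick v_2 = (1, 0, 0, 0)ᵀ.
Then v_1 = N · v_2 = (3, 1, 0, 0)ᵀ.

Sanity check: (A − (0)·I) v_1 = (0, 0, 0, 0)ᵀ = 0. ✓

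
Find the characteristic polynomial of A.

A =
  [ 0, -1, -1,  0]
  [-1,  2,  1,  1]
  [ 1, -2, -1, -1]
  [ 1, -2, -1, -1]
x^4

Expanding det(x·I − A) (e.g. by cofactor expansion or by noting that A is similar to its Jordan form J, which has the same characteristic polynomial as A) gives
  χ_A(x) = x^4
which factors as x^4. The eigenvalues (with algebraic multiplicities) are λ = 0 with multiplicity 4.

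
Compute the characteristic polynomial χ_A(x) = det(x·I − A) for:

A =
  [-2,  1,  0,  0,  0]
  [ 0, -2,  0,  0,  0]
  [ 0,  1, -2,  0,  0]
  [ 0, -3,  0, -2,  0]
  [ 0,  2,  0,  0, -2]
x^5 + 10*x^4 + 40*x^3 + 80*x^2 + 80*x + 32

Expanding det(x·I − A) (e.g. by cofactor expansion or by noting that A is similar to its Jordan form J, which has the same characteristic polynomial as A) gives
  χ_A(x) = x^5 + 10*x^4 + 40*x^3 + 80*x^2 + 80*x + 32
which factors as (x + 2)^5. The eigenvalues (with algebraic multiplicities) are λ = -2 with multiplicity 5.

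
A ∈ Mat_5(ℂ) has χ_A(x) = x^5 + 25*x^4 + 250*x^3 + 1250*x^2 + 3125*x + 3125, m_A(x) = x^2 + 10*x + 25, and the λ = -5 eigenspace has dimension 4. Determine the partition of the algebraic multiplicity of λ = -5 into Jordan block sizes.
Block sizes for λ = -5: [2, 1, 1, 1]

Step 1 — from the characteristic polynomial, algebraic multiplicity of λ = -5 is 5. From dim ker(A − (-5)·I) = 4, there are exactly 4 Jordan blocks for λ = -5.
Step 2 — from the minimal polynomial, the factor (x + 5)^2 tells us the largest block for λ = -5 has size 2.
Step 3 — with total size 5, 4 blocks, and largest block 2, the block sizes (in nonincreasing order) are [2, 1, 1, 1].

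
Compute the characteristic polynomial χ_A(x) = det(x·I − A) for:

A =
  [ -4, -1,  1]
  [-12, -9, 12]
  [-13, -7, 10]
x^3 + 3*x^2 - 9*x - 27

Expanding det(x·I − A) (e.g. by cofactor expansion or by noting that A is similar to its Jordan form J, which has the same characteristic polynomial as A) gives
  χ_A(x) = x^3 + 3*x^2 - 9*x - 27
which factors as (x - 3)*(x + 3)^2. The eigenvalues (with algebraic multiplicities) are λ = -3 with multiplicity 2, λ = 3 with multiplicity 1.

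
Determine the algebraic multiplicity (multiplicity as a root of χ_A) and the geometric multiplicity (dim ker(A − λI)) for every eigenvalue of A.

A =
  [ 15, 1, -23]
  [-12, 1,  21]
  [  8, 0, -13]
λ = 1: alg = 3, geom = 1

Step 1 — factor the characteristic polynomial to read off the algebraic multiplicities:
  χ_A(x) = (x - 1)^3

Step 2 — compute geometric multiplicities via the rank-nullity identity g(λ) = n − rank(A − λI):
  rank(A − (1)·I) = 2, so dim ker(A − (1)·I) = n − 2 = 1

Summary:
  λ = 1: algebraic multiplicity = 3, geometric multiplicity = 1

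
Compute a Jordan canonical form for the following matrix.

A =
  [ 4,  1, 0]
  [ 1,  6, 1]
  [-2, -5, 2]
J_3(4)

The characteristic polynomial is
  det(x·I − A) = x^3 - 12*x^2 + 48*x - 64 = (x - 4)^3

Eigenvalues and multiplicities (the geometric multiplicity of λ is n − rank(A − λI), which equals the number of Jordan blocks for λ):
  λ = 4: algebraic multiplicity = 3, geometric multiplicity = 1

Determining the block sizes for each eigenvalue:
  λ = 4: one block (gm = 1), so the single block has size am = 3 → block sizes [3]

Assembling the blocks gives a Jordan form
J =
  [4, 1, 0]
  [0, 4, 1]
  [0, 0, 4]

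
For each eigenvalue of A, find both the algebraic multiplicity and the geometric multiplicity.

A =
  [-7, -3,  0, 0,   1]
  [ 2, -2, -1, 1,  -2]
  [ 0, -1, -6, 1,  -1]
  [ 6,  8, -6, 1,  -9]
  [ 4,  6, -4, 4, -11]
λ = -5: alg = 5, geom = 2

Step 1 — factor the characteristic polynomial to read off the algebraic multiplicities:
  χ_A(x) = (x + 5)^5

Step 2 — compute geometric multiplicities via the rank-nullity identity g(λ) = n − rank(A − λI):
  rank(A − (-5)·I) = 3, so dim ker(A − (-5)·I) = n − 3 = 2

Summary:
  λ = -5: algebraic multiplicity = 5, geometric multiplicity = 2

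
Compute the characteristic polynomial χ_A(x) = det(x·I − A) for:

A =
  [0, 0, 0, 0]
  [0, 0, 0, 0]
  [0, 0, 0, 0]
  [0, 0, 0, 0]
x^4

Expanding det(x·I − A) (e.g. by cofactor expansion or by noting that A is similar to its Jordan form J, which has the same characteristic polynomial as A) gives
  χ_A(x) = x^4
which factors as x^4. The eigenvalues (with algebraic multiplicities) are λ = 0 with multiplicity 4.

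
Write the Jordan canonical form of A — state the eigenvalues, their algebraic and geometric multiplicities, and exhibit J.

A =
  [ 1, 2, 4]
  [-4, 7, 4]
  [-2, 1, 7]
J_2(5) ⊕ J_1(5)

The characteristic polynomial is
  det(x·I − A) = x^3 - 15*x^2 + 75*x - 125 = (x - 5)^3

Eigenvalues and multiplicities (the geometric multiplicity of λ is n − rank(A − λI), which equals the number of Jordan blocks for λ):
  λ = 5: algebraic multiplicity = 3, geometric multiplicity = 2

Determining the block sizes for each eigenvalue:
  λ = 5: 2 blocks summing to 3 forces exactly one block of size 2 and the rest size 1 → block sizes [2, 1]

Assembling the blocks gives a Jordan form
J =
  [5, 1, 0]
  [0, 5, 0]
  [0, 0, 5]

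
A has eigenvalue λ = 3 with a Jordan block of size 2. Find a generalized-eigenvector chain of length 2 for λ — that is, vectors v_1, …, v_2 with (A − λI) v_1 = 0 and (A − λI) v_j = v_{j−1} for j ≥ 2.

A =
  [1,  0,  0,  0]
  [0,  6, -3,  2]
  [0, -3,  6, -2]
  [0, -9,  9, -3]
A Jordan chain for λ = 3 of length 2:
v_1 = (0, 3, -3, -9)ᵀ
v_2 = (0, 1, 0, 0)ᵀ

Let N = A − (3)·I. We want v_2 with N^2 v_2 = 0 but N^1 v_2 ≠ 0; then v_{j-1} := N · v_j for j = 2, …, 2.

Pick v_2 = (0, 1, 0, 0)ᵀ.
Then v_1 = N · v_2 = (0, 3, -3, -9)ᵀ.

Sanity check: (A − (3)·I) v_1 = (0, 0, 0, 0)ᵀ = 0. ✓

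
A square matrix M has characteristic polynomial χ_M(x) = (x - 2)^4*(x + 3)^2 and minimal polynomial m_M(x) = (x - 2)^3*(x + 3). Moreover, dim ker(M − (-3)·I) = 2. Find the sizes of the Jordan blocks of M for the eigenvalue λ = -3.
Block sizes for λ = -3: [1, 1]

Step 1 — from the characteristic polynomial, algebraic multiplicity of λ = -3 is 2. From dim ker(M − (-3)·I) = 2, there are exactly 2 Jordan blocks for λ = -3.
Step 2 — from the minimal polynomial, the factor (x + 3) tells us the largest block for λ = -3 has size 1.
Step 3 — with total size 2, 2 blocks, and largest block 1, the block sizes (in nonincreasing order) are [1, 1].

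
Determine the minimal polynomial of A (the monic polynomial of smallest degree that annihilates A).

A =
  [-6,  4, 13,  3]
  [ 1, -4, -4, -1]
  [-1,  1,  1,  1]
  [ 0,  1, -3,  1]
x^4 + 8*x^3 + 22*x^2 + 24*x + 9

The characteristic polynomial is χ_A(x) = (x + 1)^2*(x + 3)^2, so the eigenvalues are known. The minimal polynomial is
  m_A(x) = Π_λ (x − λ)^{k_λ}
where k_λ is the size of the *largest* Jordan block for λ (equivalently, the smallest k with (A − λI)^k v = 0 for every generalised eigenvector v of λ).

  λ = -3: largest Jordan block has size 2, contributing (x + 3)^2
  λ = -1: largest Jordan block has size 2, contributing (x + 1)^2

So m_A(x) = (x + 1)^2*(x + 3)^2 = x^4 + 8*x^3 + 22*x^2 + 24*x + 9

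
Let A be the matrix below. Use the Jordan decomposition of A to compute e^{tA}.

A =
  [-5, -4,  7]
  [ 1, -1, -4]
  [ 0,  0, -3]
e^{tA} =
  [-2*t*exp(-3*t) + exp(-3*t), -4*t*exp(-3*t), t^2*exp(-3*t) + 7*t*exp(-3*t)]
  [t*exp(-3*t), 2*t*exp(-3*t) + exp(-3*t), -t^2*exp(-3*t)/2 - 4*t*exp(-3*t)]
  [0, 0, exp(-3*t)]

Strategy: write A = P · J · P⁻¹ where J is a Jordan canonical form, so e^{tA} = P · e^{tJ} · P⁻¹, and e^{tJ} can be computed block-by-block.

A has Jordan form
J =
  [-3,  1,  0]
  [ 0, -3,  1]
  [ 0,  0, -3]
(up to reordering of blocks).

Per-block formulas:
  For a 3×3 Jordan block J_3(-3): exp(t · J_3(-3)) = e^(-3t)·(I + t·N + (t^2/2)·N^2), where N is the 3×3 nilpotent shift.

After assembling e^{tJ} and conjugating by P, we get:

e^{tA} =
  [-2*t*exp(-3*t) + exp(-3*t), -4*t*exp(-3*t), t^2*exp(-3*t) + 7*t*exp(-3*t)]
  [t*exp(-3*t), 2*t*exp(-3*t) + exp(-3*t), -t^2*exp(-3*t)/2 - 4*t*exp(-3*t)]
  [0, 0, exp(-3*t)]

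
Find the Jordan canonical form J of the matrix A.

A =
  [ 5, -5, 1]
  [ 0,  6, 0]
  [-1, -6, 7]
J_3(6)

The characteristic polynomial is
  det(x·I − A) = x^3 - 18*x^2 + 108*x - 216 = (x - 6)^3

Eigenvalues and multiplicities (the geometric multiplicity of λ is n − rank(A − λI), which equals the number of Jordan blocks for λ):
  λ = 6: algebraic multiplicity = 3, geometric multiplicity = 1

Determining the block sizes for each eigenvalue:
  λ = 6: one block (gm = 1), so the single block has size am = 3 → block sizes [3]

Assembling the blocks gives a Jordan form
J =
  [6, 1, 0]
  [0, 6, 1]
  [0, 0, 6]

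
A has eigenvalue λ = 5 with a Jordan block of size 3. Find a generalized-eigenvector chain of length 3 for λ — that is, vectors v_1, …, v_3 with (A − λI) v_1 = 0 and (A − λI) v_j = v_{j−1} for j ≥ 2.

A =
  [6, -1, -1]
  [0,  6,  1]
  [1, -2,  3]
A Jordan chain for λ = 5 of length 3:
v_1 = (0, 1, -1)ᵀ
v_2 = (1, 0, 1)ᵀ
v_3 = (1, 0, 0)ᵀ

Let N = A − (5)·I. We want v_3 with N^3 v_3 = 0 but N^2 v_3 ≠ 0; then v_{j-1} := N · v_j for j = 3, …, 2.

Pick v_3 = (1, 0, 0)ᵀ.
Then v_2 = N · v_3 = (1, 0, 1)ᵀ.
Then v_1 = N · v_2 = (0, 1, -1)ᵀ.

Sanity check: (A − (5)·I) v_1 = (0, 0, 0)ᵀ = 0. ✓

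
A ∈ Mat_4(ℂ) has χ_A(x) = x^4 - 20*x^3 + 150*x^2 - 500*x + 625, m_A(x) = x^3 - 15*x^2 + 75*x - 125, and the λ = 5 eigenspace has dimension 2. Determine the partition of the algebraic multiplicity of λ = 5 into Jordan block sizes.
Block sizes for λ = 5: [3, 1]

Step 1 — from the characteristic polynomial, algebraic multiplicity of λ = 5 is 4. From dim ker(A − (5)·I) = 2, there are exactly 2 Jordan blocks for λ = 5.
Step 2 — from the minimal polynomial, the factor (x − 5)^3 tells us the largest block for λ = 5 has size 3.
Step 3 — with total size 4, 2 blocks, and largest block 3, the block sizes (in nonincreasing order) are [3, 1].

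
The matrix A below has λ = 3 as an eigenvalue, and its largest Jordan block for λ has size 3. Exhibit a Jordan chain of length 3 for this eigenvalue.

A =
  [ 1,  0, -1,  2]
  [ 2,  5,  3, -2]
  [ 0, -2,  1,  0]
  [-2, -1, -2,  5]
A Jordan chain for λ = 3 of length 3:
v_1 = (0, 4, -4, -2)ᵀ
v_2 = (-2, 2, 0, -2)ᵀ
v_3 = (1, 0, 0, 0)ᵀ

Let N = A − (3)·I. We want v_3 with N^3 v_3 = 0 but N^2 v_3 ≠ 0; then v_{j-1} := N · v_j for j = 3, …, 2.

Pick v_3 = (1, 0, 0, 0)ᵀ.
Then v_2 = N · v_3 = (-2, 2, 0, -2)ᵀ.
Then v_1 = N · v_2 = (0, 4, -4, -2)ᵀ.

Sanity check: (A − (3)·I) v_1 = (0, 0, 0, 0)ᵀ = 0. ✓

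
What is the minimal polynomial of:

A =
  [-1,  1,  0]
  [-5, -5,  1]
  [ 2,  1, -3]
x^3 + 9*x^2 + 27*x + 27

The characteristic polynomial is χ_A(x) = (x + 3)^3, so the eigenvalues are known. The minimal polynomial is
  m_A(x) = Π_λ (x − λ)^{k_λ}
where k_λ is the size of the *largest* Jordan block for λ (equivalently, the smallest k with (A − λI)^k v = 0 for every generalised eigenvector v of λ).

  λ = -3: largest Jordan block has size 3, contributing (x + 3)^3

So m_A(x) = (x + 3)^3 = x^3 + 9*x^2 + 27*x + 27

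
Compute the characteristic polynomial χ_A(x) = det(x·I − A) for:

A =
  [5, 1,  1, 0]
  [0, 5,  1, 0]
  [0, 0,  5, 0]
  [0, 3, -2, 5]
x^4 - 20*x^3 + 150*x^2 - 500*x + 625

Expanding det(x·I − A) (e.g. by cofactor expansion or by noting that A is similar to its Jordan form J, which has the same characteristic polynomial as A) gives
  χ_A(x) = x^4 - 20*x^3 + 150*x^2 - 500*x + 625
which factors as (x - 5)^4. The eigenvalues (with algebraic multiplicities) are λ = 5 with multiplicity 4.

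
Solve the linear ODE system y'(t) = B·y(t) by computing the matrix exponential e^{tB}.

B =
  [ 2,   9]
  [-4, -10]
e^{tB} =
  [6*t*exp(-4*t) + exp(-4*t), 9*t*exp(-4*t)]
  [-4*t*exp(-4*t), -6*t*exp(-4*t) + exp(-4*t)]

Strategy: write B = P · J · P⁻¹ where J is a Jordan canonical form, so e^{tB} = P · e^{tJ} · P⁻¹, and e^{tJ} can be computed block-by-block.

B has Jordan form
J =
  [-4,  1]
  [ 0, -4]
(up to reordering of blocks).

Per-block formulas:
  For a 2×2 Jordan block J_2(-4): exp(t · J_2(-4)) = e^(-4t)·(I + t·N), where N is the 2×2 nilpotent shift.

After assembling e^{tJ} and conjugating by P, we get:

e^{tB} =
  [6*t*exp(-4*t) + exp(-4*t), 9*t*exp(-4*t)]
  [-4*t*exp(-4*t), -6*t*exp(-4*t) + exp(-4*t)]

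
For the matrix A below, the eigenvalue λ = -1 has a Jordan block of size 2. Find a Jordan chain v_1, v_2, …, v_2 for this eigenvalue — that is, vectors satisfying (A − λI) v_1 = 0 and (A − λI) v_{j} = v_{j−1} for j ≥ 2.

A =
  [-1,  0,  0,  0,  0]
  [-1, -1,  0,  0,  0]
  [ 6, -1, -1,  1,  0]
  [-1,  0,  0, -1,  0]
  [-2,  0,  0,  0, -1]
A Jordan chain for λ = -1 of length 2:
v_1 = (0, -1, 6, -1, -2)ᵀ
v_2 = (1, 0, 0, 0, 0)ᵀ

Let N = A − (-1)·I. We want v_2 with N^2 v_2 = 0 but N^1 v_2 ≠ 0; then v_{j-1} := N · v_j for j = 2, …, 2.

Pick v_2 = (1, 0, 0, 0, 0)ᵀ.
Then v_1 = N · v_2 = (0, -1, 6, -1, -2)ᵀ.

Sanity check: (A − (-1)·I) v_1 = (0, 0, 0, 0, 0)ᵀ = 0. ✓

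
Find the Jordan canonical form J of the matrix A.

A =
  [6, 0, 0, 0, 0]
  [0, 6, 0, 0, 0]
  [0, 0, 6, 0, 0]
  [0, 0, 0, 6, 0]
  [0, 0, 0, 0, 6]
J_1(6) ⊕ J_1(6) ⊕ J_1(6) ⊕ J_1(6) ⊕ J_1(6)

The characteristic polynomial is
  det(x·I − A) = x^5 - 30*x^4 + 360*x^3 - 2160*x^2 + 6480*x - 7776 = (x - 6)^5

Eigenvalues and multiplicities (the geometric multiplicity of λ is n − rank(A − λI), which equals the number of Jordan blocks for λ):
  λ = 6: algebraic multiplicity = 5, geometric multiplicity = 5

Determining the block sizes for each eigenvalue:
  λ = 6: gm = am = 5, so every block has size 1 → block sizes [1, 1, 1, 1, 1]

Assembling the blocks gives a Jordan form
J =
  [6, 0, 0, 0, 0]
  [0, 6, 0, 0, 0]
  [0, 0, 6, 0, 0]
  [0, 0, 0, 6, 0]
  [0, 0, 0, 0, 6]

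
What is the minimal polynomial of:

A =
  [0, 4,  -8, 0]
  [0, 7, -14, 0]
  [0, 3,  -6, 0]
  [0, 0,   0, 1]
x^2 - x

The characteristic polynomial is χ_A(x) = x^2*(x - 1)^2, so the eigenvalues are known. The minimal polynomial is
  m_A(x) = Π_λ (x − λ)^{k_λ}
where k_λ is the size of the *largest* Jordan block for λ (equivalently, the smallest k with (A − λI)^k v = 0 for every generalised eigenvector v of λ).

  λ = 0: largest Jordan block has size 1, contributing (x − 0)
  λ = 1: largest Jordan block has size 1, contributing (x − 1)

So m_A(x) = x*(x - 1) = x^2 - x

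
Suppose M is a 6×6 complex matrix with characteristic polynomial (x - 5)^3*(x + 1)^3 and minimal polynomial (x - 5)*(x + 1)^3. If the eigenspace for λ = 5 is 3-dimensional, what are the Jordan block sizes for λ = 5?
Block sizes for λ = 5: [1, 1, 1]

Step 1 — from the characteristic polynomial, algebraic multiplicity of λ = 5 is 3. From dim ker(M − (5)·I) = 3, there are exactly 3 Jordan blocks for λ = 5.
Step 2 — from the minimal polynomial, the factor (x − 5) tells us the largest block for λ = 5 has size 1.
Step 3 — with total size 3, 3 blocks, and largest block 1, the block sizes (in nonincreasing order) are [1, 1, 1].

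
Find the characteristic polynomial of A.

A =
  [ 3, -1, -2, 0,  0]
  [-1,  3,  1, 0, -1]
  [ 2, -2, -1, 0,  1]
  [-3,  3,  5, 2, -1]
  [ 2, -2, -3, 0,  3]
x^5 - 10*x^4 + 40*x^3 - 80*x^2 + 80*x - 32

Expanding det(x·I − A) (e.g. by cofactor expansion or by noting that A is similar to its Jordan form J, which has the same characteristic polynomial as A) gives
  χ_A(x) = x^5 - 10*x^4 + 40*x^3 - 80*x^2 + 80*x - 32
which factors as (x - 2)^5. The eigenvalues (with algebraic multiplicities) are λ = 2 with multiplicity 5.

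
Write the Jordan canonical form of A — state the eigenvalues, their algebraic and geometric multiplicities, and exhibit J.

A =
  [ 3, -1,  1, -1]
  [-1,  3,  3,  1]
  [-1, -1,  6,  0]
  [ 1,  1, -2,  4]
J_2(4) ⊕ J_2(4)

The characteristic polynomial is
  det(x·I − A) = x^4 - 16*x^3 + 96*x^2 - 256*x + 256 = (x - 4)^4

Eigenvalues and multiplicities (the geometric multiplicity of λ is n − rank(A − λI), which equals the number of Jordan blocks for λ):
  λ = 4: algebraic multiplicity = 4, geometric multiplicity = 2

Determining the block sizes for each eigenvalue:
  λ = 4: with am = 4 and gm = 2, the partition is not yet determined (e.g. several partitions of 4 into 2 parts exist). Let N = A − (4)·I. Computing rank(N^1) = 2, rank(N^2) = 0; the number of blocks of size ≥ j is rank(N^{j−1}) − rank(N^j), giving [2, 2]. So we have 2 block(s) of size 2 → block sizes [2, 2]

Assembling the blocks gives a Jordan form
J =
  [4, 1, 0, 0]
  [0, 4, 0, 0]
  [0, 0, 4, 1]
  [0, 0, 0, 4]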